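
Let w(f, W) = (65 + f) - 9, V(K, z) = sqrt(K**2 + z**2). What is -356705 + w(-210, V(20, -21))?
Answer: -356859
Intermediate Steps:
w(f, W) = 56 + f
-356705 + w(-210, V(20, -21)) = -356705 + (56 - 210) = -356705 - 154 = -356859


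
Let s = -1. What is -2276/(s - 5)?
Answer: 1138/3 ≈ 379.33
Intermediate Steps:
-2276/(s - 5) = -2276/(-1 - 5) = -2276/(-6) = -2276*(-1/6) = 1138/3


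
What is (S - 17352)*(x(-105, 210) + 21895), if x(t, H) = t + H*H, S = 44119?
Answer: 1763677630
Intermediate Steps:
x(t, H) = t + H²
(S - 17352)*(x(-105, 210) + 21895) = (44119 - 17352)*((-105 + 210²) + 21895) = 26767*((-105 + 44100) + 21895) = 26767*(43995 + 21895) = 26767*65890 = 1763677630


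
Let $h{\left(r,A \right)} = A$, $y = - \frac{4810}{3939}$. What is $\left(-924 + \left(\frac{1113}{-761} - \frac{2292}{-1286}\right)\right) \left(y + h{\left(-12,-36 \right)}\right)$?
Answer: $\frac{1699135980130}{49421623} \approx 34380.0$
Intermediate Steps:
$y = - \frac{370}{303}$ ($y = \left(-4810\right) \frac{1}{3939} = - \frac{370}{303} \approx -1.2211$)
$\left(-924 + \left(\frac{1113}{-761} - \frac{2292}{-1286}\right)\right) \left(y + h{\left(-12,-36 \right)}\right) = \left(-924 + \left(\frac{1113}{-761} - \frac{2292}{-1286}\right)\right) \left(- \frac{370}{303} - 36\right) = \left(-924 + \left(1113 \left(- \frac{1}{761}\right) - - \frac{1146}{643}\right)\right) \left(- \frac{11278}{303}\right) = \left(-924 + \left(- \frac{1113}{761} + \frac{1146}{643}\right)\right) \left(- \frac{11278}{303}\right) = \left(-924 + \frac{156447}{489323}\right) \left(- \frac{11278}{303}\right) = \left(- \frac{451978005}{489323}\right) \left(- \frac{11278}{303}\right) = \frac{1699135980130}{49421623}$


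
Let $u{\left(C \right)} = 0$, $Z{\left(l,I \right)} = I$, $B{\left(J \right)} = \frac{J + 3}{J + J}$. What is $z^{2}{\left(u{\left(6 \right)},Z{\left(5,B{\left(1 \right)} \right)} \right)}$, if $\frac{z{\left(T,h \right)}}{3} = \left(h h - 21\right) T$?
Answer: $0$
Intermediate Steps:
$B{\left(J \right)} = \frac{3 + J}{2 J}$
$z{\left(T,h \right)} = 3 T \left(-21 + h^{2}\right)$ ($z{\left(T,h \right)} = 3 \left(h h - 21\right) T = 3 \left(h^{2} - 21\right) T = 3 \left(-21 + h^{2}\right) T = 3 T \left(-21 + h^{2}\right)$)
$z^{2}{\left(u{\left(6 \right)},Z{\left(5,B{\left(1 \right)} \right)} \right)} = \left(3 \cdot 0 \left(-21 + \left(\frac{3 + 1}{2 \cdot 1}\right)^{2}\right)\right)^{2} = \left(3 \cdot 0 \left(-21 + \left(\frac{1}{2} \cdot 1 \cdot 4\right)^{2}\right)\right)^{2} = \left(3 \cdot 0 \left(-21 + 2^{2}\right)\right)^{2} = \left(3 \cdot 0 \left(-21 + 4\right)\right)^{2} = \left(3 \cdot 0 \left(-17\right)\right)^{2} = 0^{2} = 0$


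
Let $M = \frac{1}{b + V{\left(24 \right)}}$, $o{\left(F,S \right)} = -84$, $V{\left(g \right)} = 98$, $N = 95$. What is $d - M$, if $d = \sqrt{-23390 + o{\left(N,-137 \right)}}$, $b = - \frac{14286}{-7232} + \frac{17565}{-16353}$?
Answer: $- \frac{19710816}{1949424781} + 11 i \sqrt{194} \approx -0.010111 + 153.21 i$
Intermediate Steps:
$b = \frac{17764813}{19710816}$ ($b = \left(-14286\right) \left(- \frac{1}{7232}\right) + 17565 \left(- \frac{1}{16353}\right) = \frac{7143}{3616} - \frac{5855}{5451} = \frac{17764813}{19710816} \approx 0.90127$)
$d = 11 i \sqrt{194}$ ($d = \sqrt{-23390 - 84} = \sqrt{-23474} = 11 i \sqrt{194} \approx 153.21 i$)
$M = \frac{19710816}{1949424781}$ ($M = \frac{1}{\frac{17764813}{19710816} + 98} = \frac{1}{\frac{1949424781}{19710816}} = \frac{19710816}{1949424781} \approx 0.010111$)
$d - M = 11 i \sqrt{194} - \frac{19710816}{1949424781} = - \frac{19710816}{1949424781} + 11 i \sqrt{194}$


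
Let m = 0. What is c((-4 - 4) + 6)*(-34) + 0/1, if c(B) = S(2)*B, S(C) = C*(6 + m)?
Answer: 816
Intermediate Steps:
S(C) = 6*C (S(C) = C*(6 + 0) = C*6 = 6*C)
c(B) = 12*B (c(B) = (6*2)*B = 12*B)
c((-4 - 4) + 6)*(-34) + 0/1 = (12*((-4 - 4) + 6))*(-34) + 0/1 = (12*(-8 + 6))*(-34) + 0*1 = (12*(-2))*(-34) + 0 = -24*(-34) + 0 = 816 + 0 = 816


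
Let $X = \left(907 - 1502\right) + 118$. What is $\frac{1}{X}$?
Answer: $- \frac{1}{477} \approx -0.0020964$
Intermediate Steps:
$X = -477$ ($X = \left(907 - 1502\right) + 118 = -595 + 118 = -477$)
$\frac{1}{X} = \frac{1}{-477} = - \frac{1}{477}$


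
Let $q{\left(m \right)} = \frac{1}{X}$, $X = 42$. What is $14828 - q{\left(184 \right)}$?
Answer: $\frac{622775}{42} \approx 14828.0$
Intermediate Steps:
$q{\left(m \right)} = \frac{1}{42}$
$14828 - q{\left(184 \right)} = 14828 - \frac{1}{42} = \frac{622775}{42}$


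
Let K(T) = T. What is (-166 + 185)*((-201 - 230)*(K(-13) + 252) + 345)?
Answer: -1950616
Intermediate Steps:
(-166 + 185)*((-201 - 230)*(K(-13) + 252) + 345) = (-166 + 185)*((-201 - 230)*(-13 + 252) + 345) = 19*(-431*239 + 345) = 19*(-103009 + 345) = 19*(-102664) = -1950616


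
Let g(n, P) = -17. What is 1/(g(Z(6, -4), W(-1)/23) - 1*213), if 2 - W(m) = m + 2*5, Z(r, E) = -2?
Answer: -1/230 ≈ -0.0043478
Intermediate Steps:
W(m) = -8 - m (W(m) = 2 - (m + 2*5) = 2 - (m + 10) = 2 - (10 + m) = 2 + (-10 - m) = -8 - m)
1/(g(Z(6, -4), W(-1)/23) - 1*213) = 1/(-17 - 1*213) = 1/(-17 - 213) = 1/(-230) = -1/230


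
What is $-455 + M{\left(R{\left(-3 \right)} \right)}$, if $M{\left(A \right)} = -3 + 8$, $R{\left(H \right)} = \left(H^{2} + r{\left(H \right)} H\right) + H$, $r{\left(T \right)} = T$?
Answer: $-450$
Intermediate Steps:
$R{\left(H \right)} = H + 2 H^{2}$ ($R{\left(H \right)} = \left(H^{2} + H H\right) + H = \left(H^{2} + H^{2}\right) + H = 2 H^{2} + H = H + 2 H^{2}$)
$M{\left(A \right)} = 5$
$-455 + M{\left(R{\left(-3 \right)} \right)} = -455 + 5 = -450$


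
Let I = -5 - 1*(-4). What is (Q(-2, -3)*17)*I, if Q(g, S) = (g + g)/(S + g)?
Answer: -68/5 ≈ -13.600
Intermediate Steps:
I = -1 (I = -5 + 4 = -1)
Q(g, S) = 2*g/(S + g) (Q(g, S) = (2*g)/(S + g) = 2*g/(S + g))
(Q(-2, -3)*17)*I = ((2*(-2)/(-3 - 2))*17)*(-1) = ((2*(-2)/(-5))*17)*(-1) = ((2*(-2)*(-1/5))*17)*(-1) = ((4/5)*17)*(-1) = (68/5)*(-1) = -68/5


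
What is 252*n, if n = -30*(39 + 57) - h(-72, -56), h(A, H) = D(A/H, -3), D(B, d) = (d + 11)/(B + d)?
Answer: -724584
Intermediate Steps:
D(B, d) = (11 + d)/(B + d)
h(A, H) = 8/(-3 + A/H) (h(A, H) = (11 - 3)/(A/H - 3) = 8/(-3 + A/H))
n = -8626/3 (n = -30*(39 + 57) - 8*(-56)/(-72 - 3*(-56)) = -30*96 - 8*(-56)/(-72 + 168) = -2880 - 8*(-56)/96 = -2880 - 1*(-14/3) = -2880 + 14/3 = -8626/3 ≈ -2875.3)
252*n = 252*(-8626/3) = -724584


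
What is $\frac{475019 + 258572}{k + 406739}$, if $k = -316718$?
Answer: $\frac{733591}{90021} \approx 8.1491$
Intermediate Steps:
$\frac{475019 + 258572}{k + 406739} = \frac{475019 + 258572}{-316718 + 406739} = \frac{733591}{90021}$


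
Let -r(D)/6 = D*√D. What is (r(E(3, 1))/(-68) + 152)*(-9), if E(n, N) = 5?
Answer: -1368 - 135*√5/34 ≈ -1376.9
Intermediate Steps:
r(D) = -6*D^(3/2) (r(D) = -6*D*√D = -6*D^(3/2))
(r(E(3, 1))/(-68) + 152)*(-9) = (-30*√5/(-68) + 152)*(-9) = (-30*√5*(-1/68) + 152)*(-9) = (15*√5/34 + 152)*(-9) = (152 + 15*√5/34)*(-9) = -1368 - 135*√5/34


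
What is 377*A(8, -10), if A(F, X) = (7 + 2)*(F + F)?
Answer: 54288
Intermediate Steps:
A(F, X) = 18*F (A(F, X) = 9*(2*F) = 18*F)
377*A(8, -10) = 377*(18*8) = 377*144 = 54288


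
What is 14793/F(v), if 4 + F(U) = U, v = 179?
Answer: 14793/175 ≈ 84.531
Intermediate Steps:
F(U) = -4 + U
14793/F(v) = 14793/(-4 + 179) = 14793/175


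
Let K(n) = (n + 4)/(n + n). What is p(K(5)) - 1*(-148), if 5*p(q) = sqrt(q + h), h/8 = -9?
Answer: 148 + 3*I*sqrt(790)/50 ≈ 148.0 + 1.6864*I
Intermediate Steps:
h = -72 (h = 8*(-9) = -72)
K(n) = (4 + n)/(2*n) (K(n) = (4 + n)/((2*n)) = (4 + n)*(1/(2*n)) = (4 + n)/(2*n))
p(q) = sqrt(-72 + q)/5 (p(q) = sqrt(q - 72)/5 = sqrt(-72 + q)/5)
p(K(5)) - 1*(-148) = sqrt(-72 + (1/2)*(4 + 5)/5)/5 - 1*(-148) = sqrt(-72 + (1/2)*(1/5)*9)/5 + 148 = sqrt(-72 + 9/10)/5 + 148 = sqrt(-711/10)/5 + 148 = (3*I*sqrt(790)/10)/5 + 148 = 3*I*sqrt(790)/50 + 148 = 148 + 3*I*sqrt(790)/50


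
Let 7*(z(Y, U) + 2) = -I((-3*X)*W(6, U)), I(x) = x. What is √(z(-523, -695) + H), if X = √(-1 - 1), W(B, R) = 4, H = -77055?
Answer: √(-3775793 + 84*I*√2)/7 ≈ 0.0043668 + 277.59*I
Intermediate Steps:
X = I*√2 (X = √(-2) = I*√2 ≈ 1.4142*I)
z(Y, U) = -2 + 12*I*√2/7 (z(Y, U) = -2 + (-(-3*I*√2)*4)/7 = -2 + (-(-12)*I*√2)/7 = -2 + (12*I*√2)/7 = -2 + 12*I*√2/7)
√(z(-523, -695) + H) = √((-2 + 12*I*√2/7) - 77055) = √(-77057 + 12*I*√2/7)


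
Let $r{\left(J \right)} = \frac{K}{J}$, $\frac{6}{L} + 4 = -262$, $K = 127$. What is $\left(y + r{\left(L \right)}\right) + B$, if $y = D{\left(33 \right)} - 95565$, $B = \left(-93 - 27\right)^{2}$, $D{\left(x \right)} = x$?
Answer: $- \frac{260287}{3} \approx -86762.0$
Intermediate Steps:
$L = - \frac{3}{133}$ ($L = \frac{6}{-4 - 262} = \frac{6}{-266} = 6 \left(- \frac{1}{266}\right) = - \frac{3}{133} \approx -0.022556$)
$r{\left(J \right)} = \frac{127}{J}$
$B = 14400$ ($B = \left(-120\right)^{2} = 14400$)
$y = -95532$ ($y = 33 - 95565 = -95532$)
$\left(y + r{\left(L \right)}\right) + B = \left(-95532 + \frac{127}{- \frac{3}{133}}\right) + 14400 = \left(-95532 + 127 \left(- \frac{133}{3}\right)\right) + 14400 = \left(-95532 - \frac{16891}{3}\right) + 14400 = - \frac{303487}{3} + 14400 = - \frac{260287}{3}$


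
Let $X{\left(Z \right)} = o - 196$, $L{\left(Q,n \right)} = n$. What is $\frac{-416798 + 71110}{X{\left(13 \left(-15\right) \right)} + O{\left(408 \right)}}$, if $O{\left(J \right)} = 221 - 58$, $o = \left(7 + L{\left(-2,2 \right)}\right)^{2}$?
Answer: $- \frac{43211}{6} \approx -7201.8$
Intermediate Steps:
$o = 81$ ($o = \left(7 + 2\right)^{2} = 9^{2} = 81$)
$O{\left(J \right)} = 163$ ($O{\left(J \right)} = 221 - 58 = 163$)
$X{\left(Z \right)} = -115$ ($X{\left(Z \right)} = 81 - 196 = -115$)
$\frac{-416798 + 71110}{X{\left(13 \left(-15\right) \right)} + O{\left(408 \right)}} = \frac{-416798 + 71110}{-115 + 163} = - \frac{345688}{48} = \left(-345688\right) \frac{1}{48} = - \frac{43211}{6}$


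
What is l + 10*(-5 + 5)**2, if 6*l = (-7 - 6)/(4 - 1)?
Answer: -13/18 ≈ -0.72222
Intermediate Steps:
l = -13/18 (l = ((-7 - 6)/(4 - 1))/6 = (-13/3)/6 = (-13*1/3)/6 = (1/6)*(-13/3) = -13/18 ≈ -0.72222)
l + 10*(-5 + 5)**2 = -13/18 + 10*(-5 + 5)**2 = -13/18 + 10*0**2 = -13/18 + 10*0 = -13/18 + 0 = -13/18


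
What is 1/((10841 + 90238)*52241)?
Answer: 1/5280468039 ≈ 1.8938e-10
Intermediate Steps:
1/((10841 + 90238)*52241) = (1/52241)/101079 = (1/101079)*(1/52241) = 1/5280468039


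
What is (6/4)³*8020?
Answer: 54135/2 ≈ 27068.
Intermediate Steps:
(6/4)³*8020 = (6*(¼))³*8020 = (3/2)³*8020 = (27/8)*8020 = 54135/2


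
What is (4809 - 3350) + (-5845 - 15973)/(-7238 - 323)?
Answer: 11053317/7561 ≈ 1461.9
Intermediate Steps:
(4809 - 3350) + (-5845 - 15973)/(-7238 - 323) = 1459 - 21818/(-7561) = 1459 - 21818*(-1/7561) = 1459 + 21818/7561 = 11053317/7561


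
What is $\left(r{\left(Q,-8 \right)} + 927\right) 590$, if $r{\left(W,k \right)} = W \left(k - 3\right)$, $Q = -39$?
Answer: $800040$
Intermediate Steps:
$r{\left(W,k \right)} = W \left(-3 + k\right)$
$\left(r{\left(Q,-8 \right)} + 927\right) 590 = \left(- 39 \left(-3 - 8\right) + 927\right) 590 = \left(\left(-39\right) \left(-11\right) + 927\right) 590 = \left(429 + 927\right) 590 = 1356 \cdot 590 = 800040$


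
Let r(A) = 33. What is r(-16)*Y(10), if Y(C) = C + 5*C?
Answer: 1980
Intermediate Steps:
Y(C) = 6*C
r(-16)*Y(10) = 33*(6*10) = 33*60 = 1980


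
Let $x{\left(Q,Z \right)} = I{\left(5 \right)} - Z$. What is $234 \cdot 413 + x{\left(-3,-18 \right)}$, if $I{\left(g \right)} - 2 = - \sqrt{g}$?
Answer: $96662 - \sqrt{5} \approx 96660.0$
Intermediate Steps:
$I{\left(g \right)} = 2 - \sqrt{g}$
$x{\left(Q,Z \right)} = 2 - Z - \sqrt{5}$ ($x{\left(Q,Z \right)} = \left(2 - \sqrt{5}\right) - Z = 2 - Z - \sqrt{5}$)
$234 \cdot 413 + x{\left(-3,-18 \right)} = 234 \cdot 413 - \left(-20 + \sqrt{5}\right) = 96642 + \left(2 + 18 - \sqrt{5}\right) = 96642 + \left(20 - \sqrt{5}\right) = 96662 - \sqrt{5}$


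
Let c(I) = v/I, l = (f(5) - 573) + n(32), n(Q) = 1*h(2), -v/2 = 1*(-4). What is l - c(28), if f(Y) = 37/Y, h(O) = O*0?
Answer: -19806/35 ≈ -565.89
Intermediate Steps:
h(O) = 0
v = 8 (v = -2*(-4) = 8)
n(Q) = 0 (n(Q) = 1*0 = 0)
l = -2828/5 (l = (37/5 - 573) + 0 = -2828/5 + 0 = -2828/5 ≈ -565.60)
c(I) = 8/I
l - c(28) = -2828/5 - 8/28 = -2828/5 - 1*2/7 = -2828/5 - 2/7 = -19806/35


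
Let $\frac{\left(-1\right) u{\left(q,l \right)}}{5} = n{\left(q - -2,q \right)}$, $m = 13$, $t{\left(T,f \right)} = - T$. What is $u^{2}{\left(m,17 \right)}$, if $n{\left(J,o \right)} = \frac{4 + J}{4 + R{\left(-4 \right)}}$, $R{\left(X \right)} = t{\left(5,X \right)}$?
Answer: $9025$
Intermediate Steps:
$R{\left(X \right)} = -5$ ($R{\left(X \right)} = \left(-1\right) 5 = -5$)
$n{\left(J,o \right)} = -4 - J$ ($n{\left(J,o \right)} = \frac{4 + J}{4 - 5} = \frac{4 + J}{-1} = \left(4 + J\right) \left(-1\right) = -4 - J$)
$u{\left(q,l \right)} = 30 + 5 q$ ($u{\left(q,l \right)} = - 5 \left(-4 - \left(q - -2\right)\right) = - 5 \left(-4 - \left(q + 2\right)\right) = - 5 \left(-4 - \left(2 + q\right)\right) = - 5 \left(-6 - q\right) = 30 + 5 q$)
$u^{2}{\left(m,17 \right)} = \left(30 + 5 \cdot 13\right)^{2} = \left(30 + 65\right)^{2} = 95^{2} = 9025$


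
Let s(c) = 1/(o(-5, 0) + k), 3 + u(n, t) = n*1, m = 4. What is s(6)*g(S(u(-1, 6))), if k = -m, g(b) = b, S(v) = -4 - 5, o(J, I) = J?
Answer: 1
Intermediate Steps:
u(n, t) = -3 + n (u(n, t) = -3 + n*1 = -3 + n)
S(v) = -9
k = -4 (k = -1*4 = -4)
s(c) = -⅑ (s(c) = 1/(-5 - 4) = 1/(-9) = -⅑)
s(6)*g(S(u(-1, 6))) = -⅑*(-9) = 1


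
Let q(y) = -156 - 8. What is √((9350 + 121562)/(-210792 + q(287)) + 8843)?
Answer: 3*√2732690323779/52739 ≈ 94.034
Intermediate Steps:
q(y) = -164
√((9350 + 121562)/(-210792 + q(287)) + 8843) = √((9350 + 121562)/(-210792 - 164) + 8843) = √(130912/(-210956) + 8843) = √(130912*(-1/210956) + 8843) = √(-32728/52739 + 8843) = √(466338249/52739) = 3*√2732690323779/52739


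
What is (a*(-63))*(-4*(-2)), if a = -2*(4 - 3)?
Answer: 1008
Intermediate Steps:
a = -2 (a = -2*1 = -2)
(a*(-63))*(-4*(-2)) = (-2*(-63))*(-4*(-2)) = 126*8 = 1008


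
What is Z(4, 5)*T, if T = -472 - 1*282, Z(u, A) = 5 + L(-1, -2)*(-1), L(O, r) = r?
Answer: -5278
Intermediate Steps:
Z(u, A) = 7 (Z(u, A) = 5 - 2*(-1) = 5 + 2 = 7)
T = -754 (T = -472 - 282 = -754)
Z(4, 5)*T = 7*(-754) = -5278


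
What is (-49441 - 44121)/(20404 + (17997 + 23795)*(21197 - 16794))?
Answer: -46781/92015290 ≈ -0.00050840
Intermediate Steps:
(-49441 - 44121)/(20404 + (17997 + 23795)*(21197 - 16794)) = -93562/(20404 + 41792*4403) = -93562/(20404 + 184010176) = -93562/184030580 = -93562*1/184030580 = -46781/92015290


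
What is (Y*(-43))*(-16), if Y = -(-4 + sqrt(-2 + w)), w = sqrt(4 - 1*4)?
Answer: 2752 - 688*I*sqrt(2) ≈ 2752.0 - 972.98*I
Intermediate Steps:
w = 0 (w = sqrt(4 - 4) = sqrt(0) = 0)
Y = 4 - I*sqrt(2) (Y = -(-4 + sqrt(-2 + 0)) = -(-4 + sqrt(-2)) = -(-4 + I*sqrt(2)) = 4 - I*sqrt(2) ≈ 4.0 - 1.4142*I)
(Y*(-43))*(-16) = ((4 - I*sqrt(2))*(-43))*(-16) = (-172 + 43*I*sqrt(2))*(-16) = 2752 - 688*I*sqrt(2)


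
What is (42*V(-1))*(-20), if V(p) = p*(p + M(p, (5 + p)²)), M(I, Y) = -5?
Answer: -5040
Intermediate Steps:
V(p) = p*(-5 + p) (V(p) = p*(p - 5) = p*(-5 + p))
(42*V(-1))*(-20) = (42*(-(-5 - 1)))*(-20) = (42*(-1*(-6)))*(-20) = (42*6)*(-20) = 252*(-20) = -5040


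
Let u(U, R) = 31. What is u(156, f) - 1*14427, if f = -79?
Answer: -14396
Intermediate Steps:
u(156, f) - 1*14427 = 31 - 1*14427 = 31 - 14427 = -14396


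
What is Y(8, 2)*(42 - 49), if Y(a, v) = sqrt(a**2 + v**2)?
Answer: -14*sqrt(17) ≈ -57.724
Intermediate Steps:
Y(8, 2)*(42 - 49) = sqrt(8**2 + 2**2)*(42 - 49) = sqrt(64 + 4)*(-7) = sqrt(68)*(-7) = (2*sqrt(17))*(-7) = -14*sqrt(17)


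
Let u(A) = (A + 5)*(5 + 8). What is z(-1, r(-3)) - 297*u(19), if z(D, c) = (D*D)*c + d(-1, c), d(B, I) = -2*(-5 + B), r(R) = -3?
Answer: -92655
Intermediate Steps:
d(B, I) = 10 - 2*B
z(D, c) = 12 + c*D² (z(D, c) = (D*D)*c + (10 - 2*(-1)) = D²*c + (10 + 2) = c*D² + 12 = 12 + c*D²)
u(A) = 65 + 13*A (u(A) = (5 + A)*13 = 65 + 13*A)
z(-1, r(-3)) - 297*u(19) = (12 - 3*(-1)²) - 297*(65 + 13*19) = (12 - 3*1) - 297*(65 + 247) = (12 - 3) - 297*312 = 9 - 92664 = -92655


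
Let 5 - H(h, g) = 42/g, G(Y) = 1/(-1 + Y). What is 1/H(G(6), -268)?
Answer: 134/691 ≈ 0.19392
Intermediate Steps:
H(h, g) = 5 - 42/g
1/H(G(6), -268) = 1/(5 - 42/(-268)) = 1/(5 - 42*(-1/268)) = 1/(5 + 21/134) = 1/(691/134) = 134/691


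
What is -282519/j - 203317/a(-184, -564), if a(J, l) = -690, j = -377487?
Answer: 2849794907/9646890 ≈ 295.41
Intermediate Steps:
-282519/j - 203317/a(-184, -564) = -282519/(-377487) - 203317/(-690) = -282519*(-1/377487) - 203317*(-1/690) = 31391/41943 + 203317/690 = 2849794907/9646890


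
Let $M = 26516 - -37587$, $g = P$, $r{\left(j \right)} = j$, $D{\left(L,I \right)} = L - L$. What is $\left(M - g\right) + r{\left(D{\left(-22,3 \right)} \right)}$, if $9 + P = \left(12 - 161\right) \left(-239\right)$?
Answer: $28501$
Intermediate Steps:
$D{\left(L,I \right)} = 0$
$P = 35602$ ($P = -9 + \left(12 - 161\right) \left(-239\right) = -9 - -35611 = -9 + 35611 = 35602$)
$g = 35602$
$M = 64103$ ($M = 26516 + 37587 = 64103$)
$\left(M - g\right) + r{\left(D{\left(-22,3 \right)} \right)} = \left(64103 - 35602\right) + 0 = 28501 + 0 = 28501$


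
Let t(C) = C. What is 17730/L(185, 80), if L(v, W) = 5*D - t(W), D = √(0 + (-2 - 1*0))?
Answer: -9456/43 - 591*I*√2/43 ≈ -219.91 - 19.437*I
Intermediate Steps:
D = I*√2 (D = √(0 + (-2 + 0)) = √(0 - 2) = √(-2) = I*√2 ≈ 1.4142*I)
L(v, W) = -W + 5*I*√2 (L(v, W) = 5*(I*√2) - W = 5*I*√2 - W = -W + 5*I*√2)
17730/L(185, 80) = 17730/(-1*80 + 5*I*√2) = 17730/(-80 + 5*I*√2)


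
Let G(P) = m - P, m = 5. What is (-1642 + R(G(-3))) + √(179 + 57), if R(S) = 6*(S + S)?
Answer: -1546 + 2*√59 ≈ -1530.6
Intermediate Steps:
G(P) = 5 - P
R(S) = 12*S (R(S) = 6*(2*S) = 12*S)
(-1642 + R(G(-3))) + √(179 + 57) = (-1642 + 12*(5 - 1*(-3))) + √(179 + 57) = (-1642 + 12*(5 + 3)) + √236 = (-1642 + 12*8) + 2*√59 = (-1642 + 96) + 2*√59 = -1546 + 2*√59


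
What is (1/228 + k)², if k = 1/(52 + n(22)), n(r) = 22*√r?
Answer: 987551/5695419024 - 1793*√22/149879448 ≈ 0.00011728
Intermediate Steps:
k = 1/(52 + 22*√22) ≈ 0.0064437
(1/228 + k)² = (1/228 + (-13/1986 + 11*√22/3972))² = (-163/75468 + 11*√22/3972)²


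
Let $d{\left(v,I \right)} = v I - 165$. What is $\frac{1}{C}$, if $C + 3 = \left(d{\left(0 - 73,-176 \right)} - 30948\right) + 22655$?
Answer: $\frac{1}{4387} \approx 0.00022795$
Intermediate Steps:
$d{\left(v,I \right)} = -165 + I v$ ($d{\left(v,I \right)} = I v - 165 = -165 + I v$)
$C = 4387$ ($C = -3 - \left(8458 + 176 \left(0 - 73\right)\right) = -3 + \left(\left(\left(-165 - -12848\right) - 30948\right) + 22655\right) = -3 + \left(\left(\left(-165 + 12848\right) - 30948\right) + 22655\right) = -3 + \left(\left(12683 - 30948\right) + 22655\right) = -3 + \left(-18265 + 22655\right) = -3 + 4390 = 4387$)
$\frac{1}{C} = \frac{1}{4387}$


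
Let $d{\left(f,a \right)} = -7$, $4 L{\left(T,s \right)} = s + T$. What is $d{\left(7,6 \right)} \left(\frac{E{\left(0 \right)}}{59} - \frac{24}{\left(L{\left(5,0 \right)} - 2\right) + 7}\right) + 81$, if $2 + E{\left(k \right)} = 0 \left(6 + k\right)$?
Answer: $\frac{159473}{1475} \approx 108.12$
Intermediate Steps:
$L{\left(T,s \right)} = \frac{T}{4} + \frac{s}{4}$ ($L{\left(T,s \right)} = \frac{s + T}{4} = \frac{T + s}{4} = \frac{T}{4} + \frac{s}{4}$)
$E{\left(k \right)} = -2$ ($E{\left(k \right)} = -2 + 0 \left(6 + k\right) = -2 + 0 = -2$)
$d{\left(7,6 \right)} \left(\frac{E{\left(0 \right)}}{59} - \frac{24}{\left(L{\left(5,0 \right)} - 2\right) + 7}\right) + 81 = - 7 \left(- \frac{2}{59} - \frac{24}{\left(\left(\frac{1}{4} \cdot 5 + \frac{1}{4} \cdot 0\right) - 2\right) + 7}\right) + 81 = - 7 \left(\left(-2\right) \frac{1}{59} - \frac{24}{\left(\left(\frac{5}{4} + 0\right) - 2\right) + 7}\right) + 81 = - 7 \left(- \frac{2}{59} - \frac{24}{\left(\frac{5}{4} - 2\right) + 7}\right) + 81 = - 7 \left(- \frac{2}{59} - \frac{24}{- \frac{3}{4} + 7}\right) + 81 = - 7 \left(- \frac{2}{59} - \frac{24}{\frac{25}{4}}\right) + 81 = - 7 \left(- \frac{2}{59} - \frac{96}{25}\right) + 81 = \left(-7\right) \left(- \frac{5714}{1475}\right) + 81 = \frac{39998}{1475} + 81 = \frac{159473}{1475}$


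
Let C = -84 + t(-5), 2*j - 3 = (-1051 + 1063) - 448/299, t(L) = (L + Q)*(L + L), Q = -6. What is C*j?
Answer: 4037/23 ≈ 175.52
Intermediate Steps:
t(L) = 2*L*(-6 + L) (t(L) = (L - 6)*(L + L) = (-6 + L)*(2*L) = 2*L*(-6 + L))
j = 4037/598 (j = 3/2 + ((-1051 + 1063) - 448/299)/2 = 3/2 + (12 - 448*1/299)/2 = 3/2 + (12 - 448/299)/2 = 3/2 + (½)*(3140/299) = 3/2 + 1570/299 = 4037/598 ≈ 6.7508)
C = 26 (C = -84 + 2*(-5)*(-6 - 5) = -84 + 2*(-5)*(-11) = -84 + 110 = 26)
C*j = 26*(4037/598) = 4037/23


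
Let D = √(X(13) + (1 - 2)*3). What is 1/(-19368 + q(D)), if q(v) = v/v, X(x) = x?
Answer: -1/19367 ≈ -5.1634e-5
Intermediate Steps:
D = √10 (D = √(13 + (1 - 2)*3) = √(13 - 1*3) = √(13 - 3) = √10 ≈ 3.1623)
q(v) = 1
1/(-19368 + q(D)) = 1/(-19368 + 1) = 1/(-19367) = -1/19367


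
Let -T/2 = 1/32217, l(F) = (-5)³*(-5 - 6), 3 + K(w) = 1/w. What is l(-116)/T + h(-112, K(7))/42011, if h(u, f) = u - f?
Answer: -13027133226403/588154 ≈ -2.2149e+7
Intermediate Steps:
K(w) = -3 + 1/w
l(F) = 1375 (l(F) = -125*(-11) = 1375)
T = -2/32217 ≈ -6.2079e-5
l(-116)/T + h(-112, K(7))/42011 = 1375/(-2/32217) + (-112 - (-3 + 1/7))/42011 = 1375*(-32217/2) + (-112 - (-3 + ⅐))*(1/42011) = -44298375/2 + (-112 - 1*(-20/7))*(1/42011) = -44298375/2 + (-112 + 20/7)*(1/42011) = -44298375/2 - 764/7*1/42011 = -44298375/2 - 764/294077 = -13027133226403/588154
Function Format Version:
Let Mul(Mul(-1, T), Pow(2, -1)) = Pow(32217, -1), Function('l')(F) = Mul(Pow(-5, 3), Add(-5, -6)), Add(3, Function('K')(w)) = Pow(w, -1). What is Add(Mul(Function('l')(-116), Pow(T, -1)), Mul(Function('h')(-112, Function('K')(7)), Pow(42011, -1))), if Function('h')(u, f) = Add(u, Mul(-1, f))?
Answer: Rational(-13027133226403, 588154) ≈ -2.2149e+7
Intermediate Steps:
Function('K')(w) = Add(-3, Pow(w, -1))
Function('l')(F) = 1375 (Function('l')(F) = Mul(-125, -11) = 1375)
T = Rational(-2, 32217) (T = Mul(-2, Pow(32217, -1)) = Mul(-2, Rational(1, 32217)) = Rational(-2, 32217) ≈ -6.2079e-5)
Add(Mul(Function('l')(-116), Pow(T, -1)), Mul(Function('h')(-112, Function('K')(7)), Pow(42011, -1))) = Add(Mul(1375, Pow(Rational(-2, 32217), -1)), Mul(Add(-112, Mul(-1, Add(-3, Pow(7, -1)))), Pow(42011, -1))) = Add(Mul(1375, Rational(-32217, 2)), Mul(Add(-112, Mul(-1, Add(-3, Rational(1, 7)))), Rational(1, 42011))) = Add(Rational(-44298375, 2), Mul(Add(-112, Mul(-1, Rational(-20, 7))), Rational(1, 42011))) = Add(Rational(-44298375, 2), Mul(Add(-112, Rational(20, 7)), Rational(1, 42011))) = Add(Rational(-44298375, 2), Mul(Rational(-764, 7), Rational(1, 42011))) = Add(Rational(-44298375, 2), Rational(-764, 294077)) = Rational(-13027133226403, 588154)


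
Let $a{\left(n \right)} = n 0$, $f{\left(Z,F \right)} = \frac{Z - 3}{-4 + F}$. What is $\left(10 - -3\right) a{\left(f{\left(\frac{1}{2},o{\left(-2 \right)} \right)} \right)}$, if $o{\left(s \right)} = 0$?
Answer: $0$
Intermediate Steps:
$f{\left(Z,F \right)} = \frac{-3 + Z}{-4 + F}$
$a{\left(n \right)} = 0$
$\left(10 - -3\right) a{\left(f{\left(\frac{1}{2},o{\left(-2 \right)} \right)} \right)} = \left(10 - -3\right) 0 = \left(10 + 3\right) 0 = 13 \cdot 0 = 0$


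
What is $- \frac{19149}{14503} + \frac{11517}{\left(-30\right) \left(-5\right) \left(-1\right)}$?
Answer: $- \frac{56634467}{725150} \approx -78.1$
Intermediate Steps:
$- \frac{19149}{14503} + \frac{11517}{\left(-30\right) \left(-5\right) \left(-1\right)} = \left(-19149\right) \frac{1}{14503} + \frac{11517}{150 \left(-1\right)} = - \frac{19149}{14503} + \frac{11517}{-150} = - \frac{19149}{14503} + 11517 \left(- \frac{1}{150}\right) = - \frac{19149}{14503} - \frac{3839}{50} = - \frac{56634467}{725150}$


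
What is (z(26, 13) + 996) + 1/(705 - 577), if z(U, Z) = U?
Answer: 130817/128 ≈ 1022.0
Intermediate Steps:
(z(26, 13) + 996) + 1/(705 - 577) = (26 + 996) + 1/(705 - 577) = 1022 + 1/128 = 130817/128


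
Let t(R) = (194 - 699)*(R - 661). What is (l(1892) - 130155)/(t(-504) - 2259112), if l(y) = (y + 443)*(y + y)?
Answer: -8705485/1670787 ≈ -5.2104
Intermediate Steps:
t(R) = 333805 - 505*R (t(R) = -505*(-661 + R) = 333805 - 505*R)
l(y) = 2*y*(443 + y) (l(y) = (443 + y)*(2*y) = 2*y*(443 + y))
(l(1892) - 130155)/(t(-504) - 2259112) = (2*1892*(443 + 1892) - 130155)/((333805 - 505*(-504)) - 2259112) = (2*1892*2335 - 130155)/((333805 + 254520) - 2259112) = (8835640 - 130155)/(588325 - 2259112) = 8705485/(-1670787) = 8705485*(-1/1670787) = -8705485/1670787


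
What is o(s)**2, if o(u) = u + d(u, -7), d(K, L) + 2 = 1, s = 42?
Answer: 1681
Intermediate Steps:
d(K, L) = -1 (d(K, L) = -2 + 1 = -1)
o(u) = -1 + u (o(u) = u - 1 = -1 + u)
o(s)**2 = (-1 + 42)**2 = 41**2 = 1681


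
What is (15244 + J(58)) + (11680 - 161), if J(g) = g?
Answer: 26821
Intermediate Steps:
(15244 + J(58)) + (11680 - 161) = (15244 + 58) + (11680 - 161) = 15302 + 11519 = 26821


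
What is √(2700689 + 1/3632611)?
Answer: 2*√8909480294538751695/3632611 ≈ 1643.4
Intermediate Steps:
√(2700689 + 1/3632611) = √(9810552568980/3632611) = 2*√8909480294538751695/3632611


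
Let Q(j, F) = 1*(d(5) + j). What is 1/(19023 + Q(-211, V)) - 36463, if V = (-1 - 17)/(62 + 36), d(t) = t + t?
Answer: -686306585/18822 ≈ -36463.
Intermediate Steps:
d(t) = 2*t
V = -9/49 (V = -18/98 = -18*1/98 = -9/49 ≈ -0.18367)
Q(j, F) = 10 + j (Q(j, F) = 1*(2*5 + j) = 1*(10 + j) = 10 + j)
1/(19023 + Q(-211, V)) - 36463 = 1/(19023 + (10 - 211)) - 36463 = 1/(19023 - 201) - 36463 = 1/18822 - 36463 = -686306585/18822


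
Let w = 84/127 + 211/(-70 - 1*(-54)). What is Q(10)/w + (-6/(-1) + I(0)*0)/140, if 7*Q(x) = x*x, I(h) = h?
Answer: -1955641/1781710 ≈ -1.0976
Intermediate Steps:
Q(x) = x²/7 (Q(x) = (x*x)/7 = x²/7)
w = -25453/2032 (w = 84*(1/127) + 211/(-70 + 54) = 84/127 + 211/(-16) = 84/127 + 211*(-1/16) = 84/127 - 211/16 = -25453/2032 ≈ -12.526)
Q(10)/w + (-6/(-1) + I(0)*0)/140 = ((⅐)*10²)/(-25453/2032) + (-6/(-1) + 0*0)/140 = ((⅐)*100)*(-2032/25453) + (-6*(-1) + 0)*(1/140) = (100/7)*(-2032/25453) + (6 + 0)*(1/140) = -203200/178171 + 6*(1/140) = -203200/178171 + 3/70 = -1955641/1781710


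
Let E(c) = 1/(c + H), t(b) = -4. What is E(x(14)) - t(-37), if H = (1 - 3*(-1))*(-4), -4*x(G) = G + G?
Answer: 91/23 ≈ 3.9565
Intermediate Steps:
x(G) = -G/2 (x(G) = -(G + G)/4 = -G/2)
H = -16 (H = (1 + 3)*(-4) = 4*(-4) = -16)
E(c) = 1/(-16 + c) (E(c) = 1/(c - 16) = 1/(-16 + c))
E(x(14)) - t(-37) = 1/(-16 - 1/2*14) - 1*(-4) = 1/(-16 - 7) + 4 = 1/(-23) + 4 = -1/23 + 4 = 91/23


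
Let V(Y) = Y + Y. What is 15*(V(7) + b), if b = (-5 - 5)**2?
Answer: 1710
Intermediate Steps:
V(Y) = 2*Y
b = 100 (b = (-10)**2 = 100)
15*(V(7) + b) = 15*(2*7 + 100) = 15*(14 + 100) = 15*114 = 1710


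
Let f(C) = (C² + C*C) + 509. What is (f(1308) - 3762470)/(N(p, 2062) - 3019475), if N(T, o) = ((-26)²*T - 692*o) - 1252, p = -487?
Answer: 113411/1592281 ≈ 0.071226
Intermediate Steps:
N(T, o) = -1252 - 692*o + 676*T (N(T, o) = (676*T - 692*o) - 1252 = (-692*o + 676*T) - 1252 = -1252 - 692*o + 676*T)
f(C) = 509 + 2*C² (f(C) = (C² + C²) + 509 = 2*C² + 509 = 509 + 2*C²)
(f(1308) - 3762470)/(N(p, 2062) - 3019475) = ((509 + 2*1308²) - 3762470)/((-1252 - 692*2062 + 676*(-487)) - 3019475) = ((509 + 2*1710864) - 3762470)/((-1252 - 1426904 - 329212) - 3019475) = ((509 + 3421728) - 3762470)/(-1757368 - 3019475) = (3422237 - 3762470)/(-4776843) = -340233*(-1/4776843) = 113411/1592281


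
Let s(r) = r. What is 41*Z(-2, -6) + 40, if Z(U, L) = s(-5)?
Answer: -165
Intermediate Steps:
Z(U, L) = -5
41*Z(-2, -6) + 40 = 41*(-5) + 40 = -205 + 40 = -165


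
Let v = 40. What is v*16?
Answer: 640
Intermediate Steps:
v*16 = 40*16 = 640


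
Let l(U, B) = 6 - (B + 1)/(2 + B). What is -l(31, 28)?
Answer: -151/30 ≈ -5.0333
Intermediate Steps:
l(U, B) = 6 - (1 + B)/(2 + B)
-l(31, 28) = -(11 + 5*28)/(2 + 28) = -(11 + 140)/30 = -151/30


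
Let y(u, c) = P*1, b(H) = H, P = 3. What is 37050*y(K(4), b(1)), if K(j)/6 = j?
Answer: 111150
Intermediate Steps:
K(j) = 6*j
y(u, c) = 3 (y(u, c) = 3*1 = 3)
37050*y(K(4), b(1)) = 37050*3 = 111150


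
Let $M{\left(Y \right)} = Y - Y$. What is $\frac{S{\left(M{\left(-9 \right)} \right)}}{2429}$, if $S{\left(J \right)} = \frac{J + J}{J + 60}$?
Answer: $0$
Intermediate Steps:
$M{\left(Y \right)} = 0$
$S{\left(J \right)} = \frac{2 J}{60 + J}$
$\frac{S{\left(M{\left(-9 \right)} \right)}}{2429} = \frac{2 \cdot 0 \frac{1}{60 + 0}}{2429} = 2 \cdot 0 \cdot \frac{1}{60} \cdot \frac{1}{2429} = 0 \cdot \frac{1}{2429} = 0$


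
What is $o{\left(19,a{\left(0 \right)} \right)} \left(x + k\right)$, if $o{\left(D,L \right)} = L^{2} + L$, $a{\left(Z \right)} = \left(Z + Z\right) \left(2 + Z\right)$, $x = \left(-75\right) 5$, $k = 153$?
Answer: $0$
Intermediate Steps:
$x = -375$
$a{\left(Z \right)} = 2 Z \left(2 + Z\right)$
$o{\left(D,L \right)} = L + L^{2}$
$o{\left(19,a{\left(0 \right)} \right)} \left(x + k\right) = 2 \cdot 0 \left(2 + 0\right) \left(1 + 2 \cdot 0 \left(2 + 0\right)\right) \left(-375 + 153\right) = 2 \cdot 0 \cdot 2 \left(1 + 2 \cdot 0 \cdot 2\right) \left(-222\right) = 0 \left(1 + 0\right) \left(-222\right) = 0 \cdot 1 \left(-222\right) = 0 \left(-222\right) = 0$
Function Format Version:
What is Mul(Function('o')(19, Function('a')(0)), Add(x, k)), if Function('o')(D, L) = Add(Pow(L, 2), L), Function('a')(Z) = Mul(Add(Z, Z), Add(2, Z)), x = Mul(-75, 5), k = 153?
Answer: 0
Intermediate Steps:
x = -375
Function('a')(Z) = Mul(2, Z, Add(2, Z)) (Function('a')(Z) = Mul(Mul(2, Z), Add(2, Z)) = Mul(2, Z, Add(2, Z)))
Function('o')(D, L) = Add(L, Pow(L, 2))
Mul(Function('o')(19, Function('a')(0)), Add(x, k)) = Mul(Mul(Mul(2, 0, Add(2, 0)), Add(1, Mul(2, 0, Add(2, 0)))), Add(-375, 153)) = Mul(Mul(Mul(2, 0, 2), Add(1, Mul(2, 0, 2))), -222) = Mul(Mul(0, Add(1, 0)), -222) = Mul(Mul(0, 1), -222) = Mul(0, -222) = 0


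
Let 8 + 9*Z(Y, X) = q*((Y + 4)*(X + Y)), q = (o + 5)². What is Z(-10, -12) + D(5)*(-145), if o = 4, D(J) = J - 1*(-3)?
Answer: 244/9 ≈ 27.111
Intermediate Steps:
D(J) = 3 + J (D(J) = J + 3 = 3 + J)
q = 81 (q = (4 + 5)² = 9² = 81)
Z(Y, X) = -8/9 + 9*(4 + Y)*(X + Y) (Z(Y, X) = -8/9 + (81*((Y + 4)*(X + Y)))/9 = -8/9 + (81*((4 + Y)*(X + Y)))/9 = -8/9 + (81*(4 + Y)*(X + Y))/9 = -8/9 + 9*(4 + Y)*(X + Y))
Z(-10, -12) + D(5)*(-145) = (-8/9 + 9*(-10)² + 36*(-12) + 36*(-10) + 9*(-12)*(-10)) + (3 + 5)*(-145) = (-8/9 + 9*100 - 432 - 360 + 1080) + 8*(-145) = (-8/9 + 900 - 432 - 360 + 1080) - 1160 = 10684/9 - 1160 = 244/9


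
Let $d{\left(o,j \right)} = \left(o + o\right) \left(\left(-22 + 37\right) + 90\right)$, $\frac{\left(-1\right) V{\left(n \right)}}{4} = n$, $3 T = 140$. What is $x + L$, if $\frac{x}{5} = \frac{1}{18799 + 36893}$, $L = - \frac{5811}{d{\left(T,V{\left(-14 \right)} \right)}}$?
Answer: $- \frac{11556329}{19492200} \approx -0.59287$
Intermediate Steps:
$T = \frac{140}{3}$ ($T = \frac{1}{3} \cdot 140 = \frac{140}{3} \approx 46.667$)
$V{\left(n \right)} = - 4 n$
$d{\left(o,j \right)} = 210 o$ ($d{\left(o,j \right)} = 2 o \left(15 + 90\right) = 2 o 105 = 210 o$)
$L = - \frac{5811}{9800}$ ($L = - \frac{5811}{210 \cdot \frac{140}{3}} = - \frac{5811}{9800} \approx -0.59296$)
$x = \frac{5}{55692}$ ($x = \frac{5}{18799 + 36893} = \frac{5}{55692} \approx 8.9779 \cdot 10^{-5}$)
$x + L = \frac{5}{55692} - \frac{5811}{9800} = - \frac{11556329}{19492200}$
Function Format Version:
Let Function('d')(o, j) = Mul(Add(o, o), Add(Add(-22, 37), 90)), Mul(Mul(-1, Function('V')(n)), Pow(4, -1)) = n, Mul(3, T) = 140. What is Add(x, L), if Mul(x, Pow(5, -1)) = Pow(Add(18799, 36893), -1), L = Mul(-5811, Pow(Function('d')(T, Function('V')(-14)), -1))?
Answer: Rational(-11556329, 19492200) ≈ -0.59287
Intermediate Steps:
T = Rational(140, 3) (T = Mul(Rational(1, 3), 140) = Rational(140, 3) ≈ 46.667)
Function('V')(n) = Mul(-4, n)
Function('d')(o, j) = Mul(210, o) (Function('d')(o, j) = Mul(Mul(2, o), Add(15, 90)) = Mul(Mul(2, o), 105) = Mul(210, o))
L = Rational(-5811, 9800) (L = Mul(-5811, Pow(Mul(210, Rational(140, 3)), -1)) = Mul(-5811, Pow(9800, -1)) = Mul(-5811, Rational(1, 9800)) = Rational(-5811, 9800) ≈ -0.59296)
x = Rational(5, 55692) (x = Mul(5, Pow(Add(18799, 36893), -1)) = Mul(5, Pow(55692, -1)) = Mul(5, Rational(1, 55692)) = Rational(5, 55692) ≈ 8.9779e-5)
Add(x, L) = Add(Rational(5, 55692), Rational(-5811, 9800)) = Rational(-11556329, 19492200)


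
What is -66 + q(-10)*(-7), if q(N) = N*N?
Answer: -766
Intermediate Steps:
q(N) = N²
-66 + q(-10)*(-7) = -66 + (-10)²*(-7) = -66 + 100*(-7) = -66 - 700 = -766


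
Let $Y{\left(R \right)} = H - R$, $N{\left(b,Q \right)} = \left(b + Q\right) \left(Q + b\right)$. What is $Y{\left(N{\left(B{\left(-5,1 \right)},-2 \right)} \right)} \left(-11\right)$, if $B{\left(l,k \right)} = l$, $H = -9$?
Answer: $638$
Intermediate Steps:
$N{\left(b,Q \right)} = \left(Q + b\right)^{2}$ ($N{\left(b,Q \right)} = \left(Q + b\right) \left(Q + b\right) = \left(Q + b\right)^{2}$)
$Y{\left(R \right)} = -9 - R$
$Y{\left(N{\left(B{\left(-5,1 \right)},-2 \right)} \right)} \left(-11\right) = \left(-9 - \left(-2 - 5\right)^{2}\right) \left(-11\right) = \left(-9 - \left(-7\right)^{2}\right) \left(-11\right) = \left(-9 - 49\right) \left(-11\right) = \left(-58\right) \left(-11\right) = 638$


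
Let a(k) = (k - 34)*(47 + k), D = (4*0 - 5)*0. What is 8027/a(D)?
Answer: -8027/1598 ≈ -5.0232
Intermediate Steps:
D = 0 (D = (0 - 5)*0 = -5*0 = 0)
a(k) = (-34 + k)*(47 + k)
8027/a(D) = 8027/(-1598 + 0² + 13*0) = 8027/(-1598 + 0 + 0) = 8027/(-1598) = 8027*(-1/1598) = -8027/1598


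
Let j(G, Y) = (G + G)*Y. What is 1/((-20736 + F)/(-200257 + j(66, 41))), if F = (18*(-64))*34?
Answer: 194845/59904 ≈ 3.2526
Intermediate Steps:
j(G, Y) = 2*G*Y (j(G, Y) = (2*G)*Y = 2*G*Y)
F = -39168 (F = -1152*34 = -39168)
1/((-20736 + F)/(-200257 + j(66, 41))) = 1/((-20736 - 39168)/(-200257 + 2*66*41)) = 1/(-59904/(-200257 + 5412)) = 1/(-59904/(-194845)) = 1/(-59904*(-1/194845)) = 1/(59904/194845) = 194845/59904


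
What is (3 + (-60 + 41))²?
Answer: 256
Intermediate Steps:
(3 + (-60 + 41))² = (3 - 19)² = (-16)² = 256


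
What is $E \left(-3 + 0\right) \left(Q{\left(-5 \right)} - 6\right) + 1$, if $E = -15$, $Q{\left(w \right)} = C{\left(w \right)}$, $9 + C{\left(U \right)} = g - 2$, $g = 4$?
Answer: $-584$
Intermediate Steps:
$C{\left(U \right)} = -7$ ($C{\left(U \right)} = -9 + \left(4 - 2\right) = -9 + 2 = -7$)
$Q{\left(w \right)} = -7$
$E \left(-3 + 0\right) \left(Q{\left(-5 \right)} - 6\right) + 1 = - 15 \left(-3 + 0\right) \left(-7 - 6\right) + 1 = - 15 \left(\left(-3\right) \left(-13\right)\right) + 1 = \left(-15\right) 39 + 1 = -585 + 1 = -584$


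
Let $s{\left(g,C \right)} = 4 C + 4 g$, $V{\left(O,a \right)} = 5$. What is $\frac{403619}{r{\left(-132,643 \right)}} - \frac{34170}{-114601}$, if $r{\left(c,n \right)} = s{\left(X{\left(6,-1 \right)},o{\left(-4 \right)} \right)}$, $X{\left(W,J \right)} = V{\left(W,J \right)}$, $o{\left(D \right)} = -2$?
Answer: $\frac{46255551059}{1375212} \approx 33635.0$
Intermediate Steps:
$X{\left(W,J \right)} = 5$
$r{\left(c,n \right)} = 12$ ($r{\left(c,n \right)} = 4 \left(-2\right) + 4 \cdot 5 = -8 + 20 = 12$)
$\frac{403619}{r{\left(-132,643 \right)}} - \frac{34170}{-114601} = \frac{403619}{12} - \frac{34170}{-114601} = 403619 \cdot \frac{1}{12} - - \frac{34170}{114601} = \frac{403619}{12} + \frac{34170}{114601} = \frac{46255551059}{1375212}$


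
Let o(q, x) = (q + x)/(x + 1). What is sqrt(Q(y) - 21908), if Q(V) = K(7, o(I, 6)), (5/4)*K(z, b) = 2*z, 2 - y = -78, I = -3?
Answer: 2*I*sqrt(136855)/5 ≈ 147.98*I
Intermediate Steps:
y = 80 (y = 2 - 1*(-78) = 2 + 78 = 80)
o(q, x) = (q + x)/(1 + x)
K(z, b) = 8*z/5 (K(z, b) = 4*(2*z)/5 = 8*z/5)
Q(V) = 56/5 (Q(V) = (8/5)*7 = 56/5)
sqrt(Q(y) - 21908) = sqrt(56/5 - 21908) = sqrt(-109484/5) = 2*I*sqrt(136855)/5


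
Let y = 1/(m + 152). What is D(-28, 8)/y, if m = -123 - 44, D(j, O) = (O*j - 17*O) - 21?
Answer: 5715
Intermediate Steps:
D(j, O) = -21 - 17*O + O*j (D(j, O) = (-17*O + O*j) - 21 = -21 - 17*O + O*j)
m = -167
y = -1/15 (y = 1/(-167 + 152) = 1/(-15) = -1/15 ≈ -0.066667)
D(-28, 8)/y = (-21 - 17*8 + 8*(-28))/(-1/15) = (-21 - 136 - 224)*(-15) = -381*(-15) = 5715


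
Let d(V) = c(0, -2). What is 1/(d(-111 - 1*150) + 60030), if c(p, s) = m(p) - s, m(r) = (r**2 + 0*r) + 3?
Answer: 1/60035 ≈ 1.6657e-5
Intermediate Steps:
m(r) = 3 + r**2 (m(r) = (r**2 + 0) + 3 = r**2 + 3 = 3 + r**2)
c(p, s) = 3 + p**2 - s (c(p, s) = (3 + p**2) - s = 3 + p**2 - s)
d(V) = 5 (d(V) = 3 + 0**2 - 1*(-2) = 3 + 0 + 2 = 5)
1/(d(-111 - 1*150) + 60030) = 1/(5 + 60030) = 1/60035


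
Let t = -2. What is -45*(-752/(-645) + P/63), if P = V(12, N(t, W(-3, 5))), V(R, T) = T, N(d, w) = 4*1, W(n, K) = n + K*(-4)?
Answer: -16652/301 ≈ -55.322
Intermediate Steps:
W(n, K) = n - 4*K
N(d, w) = 4
P = 4
-45*(-752/(-645) + P/63) = -45*(-752/(-645) + 4/63) = -45*(-752*(-1/645) + 4*(1/63)) = -45*(752/645 + 4/63) = -45*16652/13545 = -16652/301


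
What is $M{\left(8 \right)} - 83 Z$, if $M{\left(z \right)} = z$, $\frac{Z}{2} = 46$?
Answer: $-7628$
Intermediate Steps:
$Z = 92$ ($Z = 2 \cdot 46 = 92$)
$M{\left(8 \right)} - 83 Z = 8 - 7636 = -7628$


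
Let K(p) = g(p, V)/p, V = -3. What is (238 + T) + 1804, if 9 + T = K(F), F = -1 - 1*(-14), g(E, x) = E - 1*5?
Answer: 26437/13 ≈ 2033.6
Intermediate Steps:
g(E, x) = -5 + E (g(E, x) = E - 5 = -5 + E)
F = 13 (F = -1 + 14 = 13)
K(p) = (-5 + p)/p
T = -109/13 (T = -9 + (-5 + 13)/13 = -9 + (1/13)*8 = -9 + 8/13 = -109/13 ≈ -8.3846)
(238 + T) + 1804 = (238 - 109/13) + 1804 = 2985/13 + 1804 = 26437/13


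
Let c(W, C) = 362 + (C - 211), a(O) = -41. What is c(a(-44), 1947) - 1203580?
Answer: -1201482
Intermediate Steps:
c(W, C) = 151 + C (c(W, C) = 362 + (-211 + C) = 151 + C)
c(a(-44), 1947) - 1203580 = (151 + 1947) - 1203580 = 2098 - 1203580 = -1201482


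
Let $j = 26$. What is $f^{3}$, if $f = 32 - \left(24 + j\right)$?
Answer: $-5832$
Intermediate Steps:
$f = -18$ ($f = 32 - \left(24 + 26\right) = 32 - 50 = -18$)
$f^{3} = \left(-18\right)^{3} = -5832$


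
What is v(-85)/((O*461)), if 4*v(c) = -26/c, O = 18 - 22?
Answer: -13/313480 ≈ -4.1470e-5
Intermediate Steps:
O = -4
v(c) = -13/(2*c) (v(c) = (-26/c)/4 = -13/(2*c))
v(-85)/((O*461)) = (-13/2/(-85))/((-4*461)) = -13/2*(-1/85)/(-1844) = (13/170)*(-1/1844) = -13/313480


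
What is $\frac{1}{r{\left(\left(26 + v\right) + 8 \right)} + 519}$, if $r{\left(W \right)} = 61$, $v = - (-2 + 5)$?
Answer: $\frac{1}{580} \approx 0.0017241$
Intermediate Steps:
$v = -3$ ($v = \left(-1\right) 3 = -3$)
$\frac{1}{r{\left(\left(26 + v\right) + 8 \right)} + 519} = \frac{1}{61 + 519} = \frac{1}{580}$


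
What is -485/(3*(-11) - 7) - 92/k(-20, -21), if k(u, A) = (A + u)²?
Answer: 162321/13448 ≈ 12.070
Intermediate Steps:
-485/(3*(-11) - 7) - 92/k(-20, -21) = -485/(3*(-11) - 7) - 92/(-21 - 20)² = -485/(-33 - 7) - 92/((-41)²) = -485/(-40) - 92/1681 = -485*(-1/40) - 92*1/1681 = 97/8 - 92/1681 = 162321/13448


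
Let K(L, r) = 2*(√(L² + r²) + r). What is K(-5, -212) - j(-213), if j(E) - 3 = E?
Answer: -214 + 2*√44969 ≈ 210.12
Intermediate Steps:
j(E) = 3 + E
K(L, r) = 2*r + 2*√(L² + r²) (K(L, r) = 2*(r + √(L² + r²)) = 2*r + 2*√(L² + r²))
K(-5, -212) - j(-213) = (2*(-212) + 2*√((-5)² + (-212)²)) - (3 - 213) = (-424 + 2*√(25 + 44944)) - 1*(-210) = (-424 + 2*√44969) + 210 = -214 + 2*√44969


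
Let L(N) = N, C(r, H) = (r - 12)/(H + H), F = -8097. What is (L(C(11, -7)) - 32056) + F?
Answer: -562141/14 ≈ -40153.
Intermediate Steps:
C(r, H) = (-12 + r)/(2*H) (C(r, H) = (-12 + r)/((2*H)) = (-12 + r)*(1/(2*H)) = (-12 + r)/(2*H))
(L(C(11, -7)) - 32056) + F = ((½)*(-12 + 11)/(-7) - 32056) - 8097 = ((½)*(-⅐)*(-1) - 32056) - 8097 = (1/14 - 32056) - 8097 = -448783/14 - 8097 = -562141/14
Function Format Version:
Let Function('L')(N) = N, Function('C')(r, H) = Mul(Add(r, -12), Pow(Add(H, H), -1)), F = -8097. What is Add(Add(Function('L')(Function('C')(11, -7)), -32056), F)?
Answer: Rational(-562141, 14) ≈ -40153.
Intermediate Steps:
Function('C')(r, H) = Mul(Rational(1, 2), Pow(H, -1), Add(-12, r)) (Function('C')(r, H) = Mul(Add(-12, r), Pow(Mul(2, H), -1)) = Mul(Add(-12, r), Mul(Rational(1, 2), Pow(H, -1))) = Mul(Rational(1, 2), Pow(H, -1), Add(-12, r)))
Add(Add(Function('L')(Function('C')(11, -7)), -32056), F) = Add(Add(Mul(Rational(1, 2), Pow(-7, -1), Add(-12, 11)), -32056), -8097) = Add(Add(Mul(Rational(1, 2), Rational(-1, 7), -1), -32056), -8097) = Add(Add(Rational(1, 14), -32056), -8097) = Add(Rational(-448783, 14), -8097) = Rational(-562141, 14)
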